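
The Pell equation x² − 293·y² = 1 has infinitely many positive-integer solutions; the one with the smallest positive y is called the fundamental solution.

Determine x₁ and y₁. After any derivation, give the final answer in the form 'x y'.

√293 → a₀=17, period (8,1,1,8,34); ℓ=5 odd so k=9
k=0  a_k=17  p_k/q_k = 17/1
…
k=2  a_k=1  p_k/q_k = 154/9
…
k=5  a_k=34  p_k/q_k = 84679/4947
…
k=7  a_k=1  p_k/q_k = 764593/44668
k=8  a_k=1  p_k/q_k = 1444507/84389
k=9  a_k=8  p_k/q_k = 12320649/719780
→ (12320649, 719780).  Check: 12320649²=151798391781201, 293·719780²=151798391781200, difference 1.

12320649 719780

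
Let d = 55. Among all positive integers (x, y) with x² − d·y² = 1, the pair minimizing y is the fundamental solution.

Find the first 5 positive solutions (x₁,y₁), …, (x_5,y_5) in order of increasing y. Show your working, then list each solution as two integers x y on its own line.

89 12
15841 2136
2819609 380196
501874561 67672752
89330852249 12045369660

[7; 2,2,2,14] for √55; ℓ=4 ⇒ convergent index 3
step 0: (7, 1)  from 7·(1,0) + (0,1)
step 1: (15, 2)  from 2·(7,1) + (1,0)
step 2: (37, 5)  from 2·(15,2) + (7,1)
step 3: (89, 12)  from 2·(37,5) + (15,2)
→ (89, 12).  Check: 89²=7921, 55·12²=7920, difference 1.
(89+12√55)^2 = 15841 + 2136√55
(89+12√55)^3 = 2819609 + 380196√55
(89+12√55)^4 = 501874561 + 67672752√55
(89+12√55)^5 = 89330852249 + 12045369660√55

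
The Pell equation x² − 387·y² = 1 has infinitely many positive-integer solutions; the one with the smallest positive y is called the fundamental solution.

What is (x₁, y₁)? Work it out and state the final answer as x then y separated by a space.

√387 = [19; 1,2,19,2,1,38, …], period ℓ=6 (even) → k=5
i=0: a=19 ⇒ p=19, q=1
i=1: a=1 ⇒ p=20, q=1
i=2: a=2 ⇒ p=59, q=3
…
i=4: a=2 ⇒ p=2341, q=119
i=5: a=1 ⇒ p=3482, q=177
→ (3482, 177).  Check: 3482²=12124324, 387·177²=12124323, difference 1.

3482 177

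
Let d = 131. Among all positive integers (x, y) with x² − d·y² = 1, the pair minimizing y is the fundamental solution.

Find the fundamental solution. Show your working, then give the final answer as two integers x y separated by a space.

10610 927

[11; 2,4,11,4,2,22] for √131; ℓ=6 ⇒ convergent index 5
a_0=11:  p_0=11·1+0=11,  q_0=11·0+1=1
a_1=2:  p_1=2·11+1=23,  q_1=2·1+0=2
a_2=4:  p_2=4·23+11=103,  q_2=4·2+1=9
…
a_4=4:  p_4=4·1156+103=4727,  q_4=4·101+9=413
a_5=2:  p_5=2·4727+1156=10610,  q_5=2·413+101=927
(x₁, y₁) = (10610, 927);  10610² − 131·927² = 1 ✓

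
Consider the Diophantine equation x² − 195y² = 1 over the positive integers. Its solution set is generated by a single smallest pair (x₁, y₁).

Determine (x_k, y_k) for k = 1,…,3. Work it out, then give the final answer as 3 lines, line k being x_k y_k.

14 1
391 28
10934 783

[13; 1,26] for √195; ℓ=2 ⇒ convergent index 1
k=0  a_k=13  p_k/q_k = 13/1
k=1  a_k=1  p_k/q_k = 14/1
fundamental: x₁=14, y₁=1  (since 196 − 195·1 = 1)
n=2: (14,1)∘(14,1) = (14·14+195·1·1, 14·1+1·14) = (391,28)
n=3: (391,28)∘(14,1) = (14·391+195·1·28, 14·28+1·391) = (10934,783)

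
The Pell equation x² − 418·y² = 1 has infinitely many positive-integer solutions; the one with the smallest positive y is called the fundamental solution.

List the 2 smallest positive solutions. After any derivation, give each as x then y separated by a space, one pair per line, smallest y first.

33857 1656
2292592897 112134384

√418 → a₀=20, period (2,4,20,4,2,40); ℓ=6 even so k=5
k=0  a_k=20  p_k/q_k = 20/1
…
k=2  a_k=4  p_k/q_k = 184/9
…
k=4  a_k=4  p_k/q_k = 15068/737
k=5  a_k=2  p_k/q_k = 33857/1656
→ (33857, 1656).  Check: 33857²=1146296449, 418·1656²=1146296448, difference 1.
(x_2, y_2) = (33857·33857 + 418·1656·1656, 33857·1656 + 1656·33857) = (2292592897, 112134384)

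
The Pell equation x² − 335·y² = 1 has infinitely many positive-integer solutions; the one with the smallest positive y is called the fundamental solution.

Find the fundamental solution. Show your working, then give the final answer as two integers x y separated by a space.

604 33

[18; 3,3,3,36] for √335; ℓ=4 ⇒ convergent index 3
k=0  a_k=18  p_k/q_k = 18/1
…
k=2  a_k=3  p_k/q_k = 183/10
k=3  a_k=3  p_k/q_k = 604/33
→ (604, 33).  Check: 604²=364816, 335·33²=364815, difference 1.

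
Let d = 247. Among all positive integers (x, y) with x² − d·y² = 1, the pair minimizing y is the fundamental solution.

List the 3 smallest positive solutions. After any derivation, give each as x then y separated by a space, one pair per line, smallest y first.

√247 → a₀=15, period (1,2,1,1,9,1,9,1,1,2,1,30); ℓ=12 even so k=11
i=0: a=15 ⇒ p=15, q=1
i=1: a=1 ⇒ p=16, q=1
…
i=4: a=1 ⇒ p=110, q=7
…
i=10: a=2 ⇒ p=61089, q=3887
i=11: a=1 ⇒ p=85292, q=5427
(x₁, y₁) = (85292, 5427);  85292² − 247·5427² = 1 ✓
(x_2, y_2) = (85292·85292 + 247·5427·5427, 85292·5427 + 5427·85292) = (14549450527, 925759368)
(x_3, y_3) = (85292·14549450527 + 247·5427·925759368, 85292·925759368 + 5427·14549450527) = (2481903468612476, 157919736025485)

85292 5427
14549450527 925759368
2481903468612476 157919736025485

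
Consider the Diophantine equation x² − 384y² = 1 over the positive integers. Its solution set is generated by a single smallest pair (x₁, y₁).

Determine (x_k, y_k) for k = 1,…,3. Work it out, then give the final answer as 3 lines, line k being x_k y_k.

√384 = [19; 1,1,2,9,2,1,1,38, …], period ℓ=8 (even) → k=7
step 0: (19, 1)  from 19·(1,0) + (0,1)
step 1: (20, 1)  from 1·(19,1) + (1,0)
…
step 5: (1940, 99)  from 2·(921,47) + (98,5)
step 6: (2861, 146)  from 1·(1940,99) + (921,47)
step 7: (4801, 245)  from 1·(2861,146) + (1940,99)
→ (4801, 245).  Check: 4801²=23049601, 384·245²=23049600, difference 1.
(x_2, y_2) = (4801·4801 + 384·245·245, 4801·245 + 245·4801) = (46099201, 2352490)
(x_3, y_3) = (4801·46099201 + 384·245·2352490, 4801·2352490 + 245·46099201) = (442644523201, 22588608735)

4801 245
46099201 2352490
442644523201 22588608735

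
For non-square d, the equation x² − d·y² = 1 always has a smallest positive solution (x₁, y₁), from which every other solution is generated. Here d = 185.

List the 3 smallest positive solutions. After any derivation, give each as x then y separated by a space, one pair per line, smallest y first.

[13; 1,1,1,1,26] for √185; ℓ=5 ⇒ convergent index 9
a_0=13:  p_0=13·1+0=13,  q_0=13·0+1=1
a_1=1:  p_1=1·13+1=14,  q_1=1·1+0=1
…
a_3=1:  p_3=1·27+14=41,  q_3=1·2+1=3
a_4=1:  p_4=1·41+27=68,  q_4=1·3+2=5
a_5=26:  p_5=26·68+41=1809,  q_5=26·5+3=133
…
a_7=1:  p_7=1·1877+1809=3686,  q_7=1·138+133=271
a_8=1:  p_8=1·3686+1877=5563,  q_8=1·271+138=409
a_9=1:  p_9=1·5563+3686=9249,  q_9=1·409+271=680
(x₁, y₁) = (9249, 680);  9249² − 185·680² = 1 ✓
k=2:  x_2 = 9249·9249+185·680·680 = 171088001,  y_2 = 9249·680+680·9249 = 12578640
k=3:  x_3 = 9249·171088001+185·680·12578640 = 3164785833249,  y_3 = 9249·12578640+680·171088001 = 232679682040

9249 680
171088001 12578640
3164785833249 232679682040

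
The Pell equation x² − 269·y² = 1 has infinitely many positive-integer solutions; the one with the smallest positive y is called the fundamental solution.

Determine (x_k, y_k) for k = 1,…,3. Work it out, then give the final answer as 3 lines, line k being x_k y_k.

√269 → a₀=16, period (2,2,32); ℓ=3 odd so k=5
k=0  a_k=16  p_k/q_k = 16/1
k=1  a_k=2  p_k/q_k = 33/2
k=2  a_k=2  p_k/q_k = 82/5
k=3  a_k=32  p_k/q_k = 2657/162
k=4  a_k=2  p_k/q_k = 5396/329
k=5  a_k=2  p_k/q_k = 13449/820
→ (13449, 820).  Check: 13449²=180875601, 269·820²=180875600, difference 1.
(x_2, y_2) = (13449·13449 + 269·820·820, 13449·820 + 820·13449) = (361751201, 22056360)
(x_3, y_3) = (13449·361751201 + 269·820·22056360, 13449·22056360 + 820·361751201) = (9730383791049, 593271970460)

13449 820
361751201 22056360
9730383791049 593271970460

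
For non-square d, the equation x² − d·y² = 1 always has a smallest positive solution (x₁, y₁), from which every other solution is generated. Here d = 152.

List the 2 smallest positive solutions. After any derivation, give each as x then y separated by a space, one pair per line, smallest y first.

√152 → a₀=12, period (3,24); ℓ=2 even so k=1
k=0  a_k=12  p_k/q_k = 12/1
k=1  a_k=3  p_k/q_k = 37/3
(x₁, y₁) = (37, 3);  37² − 152·3² = 1 ✓
k=2:  x_2 = 37·37+152·3·3 = 2737,  y_2 = 37·3+3·37 = 222

37 3
2737 222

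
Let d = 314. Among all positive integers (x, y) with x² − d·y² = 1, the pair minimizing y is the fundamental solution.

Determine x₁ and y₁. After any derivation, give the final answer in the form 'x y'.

√314 → a₀=17, period (1,2,1,1,2,1,34); ℓ=7 odd so k=13
step 0: (17, 1)  from 17·(1,0) + (0,1)
step 1: (18, 1)  from 1·(17,1) + (1,0)
…
step 3: (71, 4)  from 1·(53,3) + (18,1)
…
step 5: (319, 18)  from 2·(124,7) + (71,4)
step 6: (443, 25)  from 1·(319,18) + (124,7)
step 7: (15381, 868)  from 34·(443,25) + (319,18)
…
step 10: (62853, 3547)  from 1·(47029,2654) + (15824,893)
…
step 12: (282617, 15949)  from 2·(109882,6201) + (62853,3547)
step 13: (392499, 22150)  from 1·(282617,15949) + (109882,6201)
fundamental: x₁=392499, y₁=22150  (since 154055465001 − 314·490622500 = 1)

392499 22150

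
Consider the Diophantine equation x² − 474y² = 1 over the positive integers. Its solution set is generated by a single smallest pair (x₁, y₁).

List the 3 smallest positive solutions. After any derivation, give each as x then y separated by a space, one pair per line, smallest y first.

193549 8890
74922430801 3441301220
29002323118011949 1332120819650670

√474 → a₀=21, period (1,3,2,1,1,…,3,1,42); ℓ=14 even so k=13
k=0  a_k=21  p_k/q_k = 21/1
…
k=3  a_k=2  p_k/q_k = 196/9
k=4  a_k=1  p_k/q_k = 283/13
k=5  a_k=1  p_k/q_k = 479/22
k=6  a_k=1  p_k/q_k = 762/35
k=7  a_k=6  p_k/q_k = 5051/232
k=8  a_k=1  p_k/q_k = 5813/267
…
k=10  a_k=1  p_k/q_k = 16677/766
…
k=12  a_k=3  p_k/q_k = 149331/6859
k=13  a_k=1  p_k/q_k = 193549/8890
fundamental: x₁=193549, y₁=8890  (since 37461215401 − 474·79032100 = 1)
k=2:  x_2 = 193549·193549+474·8890·8890 = 74922430801,  y_2 = 193549·8890+8890·193549 = 3441301220
k=3:  x_3 = 193549·74922430801+474·8890·3441301220 = 29002323118011949,  y_3 = 193549·3441301220+8890·74922430801 = 1332120819650670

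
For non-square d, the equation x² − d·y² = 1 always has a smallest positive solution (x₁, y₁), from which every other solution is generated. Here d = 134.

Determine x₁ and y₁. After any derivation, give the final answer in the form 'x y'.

√134 → a₀=11, period (1,1,2,1,3,…,1,1,22); ℓ=14 even so k=13
i=0: a=11 ⇒ p=11, q=1
i=1: a=1 ⇒ p=12, q=1
…
i=4: a=1 ⇒ p=81, q=7
i=5: a=3 ⇒ p=301, q=26
i=6: a=1 ⇒ p=382, q=33
i=7: a=10 ⇒ p=4121, q=356
…
i=9: a=3 ⇒ p=17630, q=1523
…
i=11: a=2 ⇒ p=61896, q=5347
i=12: a=1 ⇒ p=84029, q=7259
i=13: a=1 ⇒ p=145925, q=12606
→ (145925, 12606).  Check: 145925²=21294105625, 134·12606²=21294105624, difference 1.

145925 12606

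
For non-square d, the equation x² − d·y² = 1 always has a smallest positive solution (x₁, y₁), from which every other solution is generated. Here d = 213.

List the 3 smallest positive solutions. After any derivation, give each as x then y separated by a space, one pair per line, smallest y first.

194399 13320
75581942401 5178789360
29386108041429599 2013502945575960

d=213: √d = [14; 1,1,2,6,1,8,1,6,2,1,1,28] (ℓ=12, even), read p_11/q_11
i=0: a=14 ⇒ p=14, q=1
…
i=2: a=1 ⇒ p=29, q=2
i=3: a=2 ⇒ p=73, q=5
i=4: a=6 ⇒ p=467, q=32
…
i=7: a=1 ⇒ p=5327, q=365
i=8: a=6 ⇒ p=36749, q=2518
i=9: a=2 ⇒ p=78825, q=5401
i=10: a=1 ⇒ p=115574, q=7919
i=11: a=1 ⇒ p=194399, q=13320
fundamental: x₁=194399, y₁=13320  (since 37790971201 − 213·177422400 = 1)
(194399+13320√213)^2 = 75581942401 + 5178789360√213
(194399+13320√213)^3 = 29386108041429599 + 2013502945575960√213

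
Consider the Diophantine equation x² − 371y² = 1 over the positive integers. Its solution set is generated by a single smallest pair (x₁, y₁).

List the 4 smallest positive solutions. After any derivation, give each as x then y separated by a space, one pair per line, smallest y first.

1695 88
5746049 298320
19479104415 1011304712
66034158220801 3428322675360

d=371: √d = [19; 3,1,4,1,3,38] (ℓ=6, even), read p_5/q_5
step 0: (19, 1)  from 19·(1,0) + (0,1)
…
step 2: (77, 4)  from 1·(58,3) + (19,1)
…
step 4: (443, 23)  from 1·(366,19) + (77,4)
step 5: (1695, 88)  from 3·(443,23) + (366,19)
fundamental: x₁=1695, y₁=88  (since 2873025 − 371·7744 = 1)
n=2: (1695,88)∘(1695,88) = (1695·1695+371·88·88, 1695·88+88·1695) = (5746049,298320)
n=3: (5746049,298320)∘(1695,88) = (1695·5746049+371·88·298320, 1695·298320+88·5746049) = (19479104415,1011304712)
n=4: (19479104415,1011304712)∘(1695,88) = (1695·19479104415+371·88·1011304712, 1695·1011304712+88·19479104415) = (66034158220801,3428322675360)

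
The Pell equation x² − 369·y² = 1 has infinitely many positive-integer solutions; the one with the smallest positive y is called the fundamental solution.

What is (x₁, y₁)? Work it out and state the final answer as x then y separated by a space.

8396801 437120

√369 = [19; 4,1,3,2,7,4,7,2,3,1,4,38, …], period ℓ=12 (even) → k=11
i=0: a=19 ⇒ p=19, q=1
…
i=3: a=3 ⇒ p=365, q=19
…
i=6: a=4 ⇒ p=25414, q=1323
…
i=10: a=1 ⇒ p=1758061, q=91521
i=11: a=4 ⇒ p=8396801, q=437120
→ (8396801, 437120).  Check: 8396801²=70506267033601, 369·437120²=70506267033600, difference 1.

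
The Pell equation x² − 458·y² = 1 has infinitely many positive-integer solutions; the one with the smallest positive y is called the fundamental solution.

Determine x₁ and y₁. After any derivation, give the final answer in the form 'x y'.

[21; 2,2,42] for √458; ℓ=3 ⇒ convergent index 5
a_0=21:  p_0=21·1+0=21,  q_0=21·0+1=1
…
a_3=42:  p_3=42·107+43=4537,  q_3=42·5+2=212
a_4=2:  p_4=2·4537+107=9181,  q_4=2·212+5=429
a_5=2:  p_5=2·9181+4537=22899,  q_5=2·429+212=1070
(x₁, y₁) = (22899, 1070);  22899² − 458·1070² = 1 ✓

22899 1070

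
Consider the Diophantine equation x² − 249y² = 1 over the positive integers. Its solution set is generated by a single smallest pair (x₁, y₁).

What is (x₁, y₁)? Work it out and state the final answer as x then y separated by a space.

8553815 542076

d=249: √d = [15; 1,3,1,1,5,…,3,1,30] (ℓ=16, even), read p_15/q_15
step 0: (15, 1)  from 15·(1,0) + (0,1)
step 1: (16, 1)  from 1·(15,1) + (1,0)
step 2: (63, 4)  from 3·(16,1) + (15,1)
step 3: (79, 5)  from 1·(63,4) + (16,1)
…
step 5: (789, 50)  from 5·(142,9) + (79,5)
…
step 7: (3582, 227)  from 3·(931,59) + (789,50)
step 8: (36751, 2329)  from 10·(3582,227) + (931,59)
step 9: (113835, 7214)  from 3·(36751,2329) + (3582,227)
step 10: (150586, 9543)  from 1·(113835,7214) + (36751,2329)
step 11: (866765, 54929)  from 5·(150586,9543) + (113835,7214)
…
step 14: (6669699, 422675)  from 3·(1884116,119401) + (1017351,64472)
step 15: (8553815, 542076)  from 1·(6669699,422675) + (1884116,119401)
fundamental: x₁=8553815, y₁=542076  (since 73167751054225 − 249·293846389776 = 1)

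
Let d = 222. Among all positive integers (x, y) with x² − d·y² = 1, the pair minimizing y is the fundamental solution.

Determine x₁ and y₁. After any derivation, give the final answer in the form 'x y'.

149 10

d=222: √d = [14; 1,8,1,28] (ℓ=4, even), read p_3/q_3
step 0: (14, 1)  from 14·(1,0) + (0,1)
step 1: (15, 1)  from 1·(14,1) + (1,0)
step 2: (134, 9)  from 8·(15,1) + (14,1)
step 3: (149, 10)  from 1·(134,9) + (15,1)
→ (149, 10).  Check: 149²=22201, 222·10²=22200, difference 1.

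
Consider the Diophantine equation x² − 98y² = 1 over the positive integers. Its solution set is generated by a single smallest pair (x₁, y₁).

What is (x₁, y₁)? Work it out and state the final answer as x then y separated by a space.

d=98: √d = [9; 1,8,1,18] (ℓ=4, even), read p_3/q_3
a_0=9:  p_0=9·1+0=9,  q_0=9·0+1=1
…
a_2=8:  p_2=8·10+9=89,  q_2=8·1+1=9
a_3=1:  p_3=1·89+10=99,  q_3=1·9+1=10
fundamental: x₁=99, y₁=10  (since 9801 − 98·100 = 1)

99 10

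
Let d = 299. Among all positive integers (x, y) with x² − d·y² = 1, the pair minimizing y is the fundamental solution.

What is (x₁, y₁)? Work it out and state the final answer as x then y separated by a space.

415 24

√299 = [17; 3,2,3,34, …], period ℓ=4 (even) → k=3
a_0=17:  p_0=17·1+0=17,  q_0=17·0+1=1
a_1=3:  p_1=3·17+1=52,  q_1=3·1+0=3
a_2=2:  p_2=2·52+17=121,  q_2=2·3+1=7
a_3=3:  p_3=3·121+52=415,  q_3=3·7+3=24
(x₁, y₁) = (415, 24);  415² − 299·24² = 1 ✓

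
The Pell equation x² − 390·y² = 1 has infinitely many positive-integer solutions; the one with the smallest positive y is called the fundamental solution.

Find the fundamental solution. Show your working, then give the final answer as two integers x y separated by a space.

79 4

√390 → a₀=19, period (1,2,1,38); ℓ=4 even so k=3
a_0=19:  p_0=19·1+0=19,  q_0=19·0+1=1
…
a_2=2:  p_2=2·20+19=59,  q_2=2·1+1=3
a_3=1:  p_3=1·59+20=79,  q_3=1·3+1=4
(x₁, y₁) = (79, 4);  79² − 390·4² = 1 ✓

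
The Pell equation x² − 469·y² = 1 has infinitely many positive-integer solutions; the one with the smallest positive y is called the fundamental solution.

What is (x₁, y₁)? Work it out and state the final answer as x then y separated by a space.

137215 6336

[21; 1,1,1,10,6,10,1,1,1,42] for √469; ℓ=10 ⇒ convergent index 9
i=0: a=21 ⇒ p=21, q=1
i=1: a=1 ⇒ p=22, q=1
i=2: a=1 ⇒ p=43, q=2
i=3: a=1 ⇒ p=65, q=3
…
i=5: a=6 ⇒ p=4223, q=195
i=6: a=10 ⇒ p=42923, q=1982
i=7: a=1 ⇒ p=47146, q=2177
i=8: a=1 ⇒ p=90069, q=4159
i=9: a=1 ⇒ p=137215, q=6336
(x₁, y₁) = (137215, 6336);  137215² − 469·6336² = 1 ✓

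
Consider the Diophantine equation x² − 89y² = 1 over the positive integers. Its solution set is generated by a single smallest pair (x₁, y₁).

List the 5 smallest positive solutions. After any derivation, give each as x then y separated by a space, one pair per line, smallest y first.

√89 → a₀=9, period (2,3,3,2,18); ℓ=5 odd so k=9
k=0  a_k=9  p_k/q_k = 9/1
k=1  a_k=2  p_k/q_k = 19/2
k=2  a_k=3  p_k/q_k = 66/7
k=3  a_k=3  p_k/q_k = 217/23
…
k=8  a_k=3  p_k/q_k = 216991/23001
k=9  a_k=2  p_k/q_k = 500001/53000
fundamental: x₁=500001, y₁=53000  (since 250001000001 − 89·2809000000 = 1)
k=2:  x_2 = 500001·500001+89·53000·53000 = 500002000001,  y_2 = 500001·53000+53000·500001 = 53000106000
k=3:  x_3 = 500001·500002000001+89·53000·53000106000 = 500003000004500001,  y_3 = 500001·53000106000+53000·500002000001 = 53000212000159000
k=4:  x_4 = 500001·500003000004500001+89·53000·53000212000159000 = 500004000010000008000001,  y_4 = 500001·53000212000159000+53000·500003000004500001 = 53000318000530000212000
k=5:  x_5 = 500001·500004000010000008000001+89·53000·53000318000530000212000 = 500005000017500025000012500001,  y_5 = 500001·53000318000530000212000+53000·500004000010000008000001 = 53000424001113001060000265000

500001 53000
500002000001 53000106000
500003000004500001 53000212000159000
500004000010000008000001 53000318000530000212000
500005000017500025000012500001 53000424001113001060000265000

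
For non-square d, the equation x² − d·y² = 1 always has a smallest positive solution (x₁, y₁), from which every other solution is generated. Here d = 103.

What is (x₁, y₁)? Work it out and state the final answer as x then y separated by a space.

227528 22419

d=103: √d = [10; 6,1,2,1,1,9,1,1,2,1,6,20] (ℓ=12, even), read p_11/q_11
a_0=10:  p_0=10·1+0=10,  q_0=10·0+1=1
a_1=6:  p_1=6·10+1=61,  q_1=6·1+0=6
a_2=1:  p_2=1·61+10=71,  q_2=1·6+1=7
a_3=2:  p_3=2·71+61=203,  q_3=2·7+6=20
…
a_5=1:  p_5=1·274+203=477,  q_5=1·27+20=47
a_6=9:  p_6=9·477+274=4567,  q_6=9·47+27=450
a_7=1:  p_7=1·4567+477=5044,  q_7=1·450+47=497
a_8=1:  p_8=1·5044+4567=9611,  q_8=1·497+450=947
a_9=2:  p_9=2·9611+5044=24266,  q_9=2·947+497=2391
a_10=1:  p_10=1·24266+9611=33877,  q_10=1·2391+947=3338
a_11=6:  p_11=6·33877+24266=227528,  q_11=6·3338+2391=22419
→ (227528, 22419).  Check: 227528²=51768990784, 103·22419²=51768990783, difference 1.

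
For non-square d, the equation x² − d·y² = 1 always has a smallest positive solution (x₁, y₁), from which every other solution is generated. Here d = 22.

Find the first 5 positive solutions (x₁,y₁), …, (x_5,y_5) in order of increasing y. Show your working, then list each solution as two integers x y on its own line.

197 42
77617 16548
30580901 6519870
12048797377 2568812232
4747195585637 1012105499538

d=22: √d = [4; 1,2,4,2,1,8] (ℓ=6, even), read p_5/q_5
a_0=4:  p_0=4·1+0=4,  q_0=4·0+1=1
…
a_4=2:  p_4=2·61+14=136,  q_4=2·13+3=29
a_5=1:  p_5=1·136+61=197,  q_5=1·29+13=42
fundamental: x₁=197, y₁=42  (since 38809 − 22·1764 = 1)
n=2: (197,42)∘(197,42) = (197·197+22·42·42, 197·42+42·197) = (77617,16548)
n=3: (77617,16548)∘(197,42) = (197·77617+22·42·16548, 197·16548+42·77617) = (30580901,6519870)
n=4: (30580901,6519870)∘(197,42) = (197·30580901+22·42·6519870, 197·6519870+42·30580901) = (12048797377,2568812232)
n=5: (12048797377,2568812232)∘(197,42) = (197·12048797377+22·42·2568812232, 197·2568812232+42·12048797377) = (4747195585637,1012105499538)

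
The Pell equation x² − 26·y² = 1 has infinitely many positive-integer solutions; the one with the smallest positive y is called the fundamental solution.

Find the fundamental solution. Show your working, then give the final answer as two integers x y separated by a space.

51 10

d=26: √d = [5; 10] (ℓ=1, odd), read p_1/q_1
i=0: a=5 ⇒ p=5, q=1
i=1: a=10 ⇒ p=51, q=10
→ (51, 10).  Check: 51²=2601, 26·10²=2600, difference 1.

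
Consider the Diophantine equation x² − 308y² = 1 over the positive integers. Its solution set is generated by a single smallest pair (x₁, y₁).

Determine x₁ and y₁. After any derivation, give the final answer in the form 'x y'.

[17; 1,1,4,1,1,34] for √308; ℓ=6 ⇒ convergent index 5
step 0: (17, 1)  from 17·(1,0) + (0,1)
…
step 4: (193, 11)  from 1·(158,9) + (35,2)
step 5: (351, 20)  from 1·(193,11) + (158,9)
fundamental: x₁=351, y₁=20  (since 123201 − 308·400 = 1)

351 20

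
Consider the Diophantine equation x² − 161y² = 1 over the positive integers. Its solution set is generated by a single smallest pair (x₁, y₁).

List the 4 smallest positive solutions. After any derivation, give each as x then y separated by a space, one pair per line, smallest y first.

[12; 1,2,4,1,2,1,4,2,1,24] for √161; ℓ=10 ⇒ convergent index 9
i=0: a=12 ⇒ p=12, q=1
i=1: a=1 ⇒ p=13, q=1
…
i=4: a=1 ⇒ p=203, q=16
…
i=8: a=2 ⇒ p=8108, q=639
i=9: a=1 ⇒ p=11775, q=928
fundamental: x₁=11775, y₁=928  (since 138650625 − 161·861184 = 1)
(11775+928√161)^2 = 277301249 + 21854400√161
(11775+928√161)^3 = 6530444402175 + 514671119072√161
(11775+928√161)^4 = 153791965393920001 + 12120504832291200√161

11775 928
277301249 21854400
6530444402175 514671119072
153791965393920001 12120504832291200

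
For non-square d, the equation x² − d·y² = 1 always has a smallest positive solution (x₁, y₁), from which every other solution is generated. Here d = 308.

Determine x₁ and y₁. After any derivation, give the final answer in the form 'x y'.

351 20

√308 → a₀=17, period (1,1,4,1,1,34); ℓ=6 even so k=5
step 0: (17, 1)  from 17·(1,0) + (0,1)
…
step 2: (35, 2)  from 1·(18,1) + (17,1)
…
step 4: (193, 11)  from 1·(158,9) + (35,2)
step 5: (351, 20)  from 1·(193,11) + (158,9)
(x₁, y₁) = (351, 20);  351² − 308·20² = 1 ✓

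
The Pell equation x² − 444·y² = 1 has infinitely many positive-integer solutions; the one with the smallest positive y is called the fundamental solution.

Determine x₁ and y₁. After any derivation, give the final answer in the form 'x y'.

295 14

d=444: √d = [21; 14,42] (ℓ=2, even), read p_1/q_1
k=0  a_k=21  p_k/q_k = 21/1
k=1  a_k=14  p_k/q_k = 295/14
(x₁, y₁) = (295, 14);  295² − 444·14² = 1 ✓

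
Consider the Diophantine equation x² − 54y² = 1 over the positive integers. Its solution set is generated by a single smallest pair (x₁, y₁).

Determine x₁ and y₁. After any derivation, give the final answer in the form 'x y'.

485 66

[7; 2,1,6,1,2,14] for √54; ℓ=6 ⇒ convergent index 5
k=0  a_k=7  p_k/q_k = 7/1
k=1  a_k=2  p_k/q_k = 15/2
…
k=3  a_k=6  p_k/q_k = 147/20
k=4  a_k=1  p_k/q_k = 169/23
k=5  a_k=2  p_k/q_k = 485/66
(x₁, y₁) = (485, 66);  485² − 54·66² = 1 ✓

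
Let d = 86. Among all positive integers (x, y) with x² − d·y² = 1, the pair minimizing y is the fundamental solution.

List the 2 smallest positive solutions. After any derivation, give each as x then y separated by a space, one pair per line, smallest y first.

10405 1122
216528049 23348820

√86 = [9; 3,1,1,1,8,1,1,1,3,18, …], period ℓ=10 (even) → k=9
k=0  a_k=9  p_k/q_k = 9/1
k=1  a_k=3  p_k/q_k = 28/3
k=2  a_k=1  p_k/q_k = 37/4
k=3  a_k=1  p_k/q_k = 65/7
…
k=7  a_k=1  p_k/q_k = 1864/201
k=8  a_k=1  p_k/q_k = 2847/307
k=9  a_k=3  p_k/q_k = 10405/1122
→ (10405, 1122).  Check: 10405²=108264025, 86·1122²=108264024, difference 1.
k=2:  x_2 = 10405·10405+86·1122·1122 = 216528049,  y_2 = 10405·1122+1122·10405 = 23348820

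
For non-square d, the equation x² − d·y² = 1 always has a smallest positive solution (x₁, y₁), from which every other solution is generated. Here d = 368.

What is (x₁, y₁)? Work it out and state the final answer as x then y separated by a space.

[19; 5,2,5,38] for √368; ℓ=4 ⇒ convergent index 3
a_0=19:  p_0=19·1+0=19,  q_0=19·0+1=1
a_1=5:  p_1=5·19+1=96,  q_1=5·1+0=5
a_2=2:  p_2=2·96+19=211,  q_2=2·5+1=11
a_3=5:  p_3=5·211+96=1151,  q_3=5·11+5=60
fundamental: x₁=1151, y₁=60  (since 1324801 − 368·3600 = 1)

1151 60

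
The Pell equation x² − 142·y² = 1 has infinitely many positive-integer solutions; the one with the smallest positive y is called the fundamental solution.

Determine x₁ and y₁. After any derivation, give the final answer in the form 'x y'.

√142 → a₀=11, period (1,10,1,22); ℓ=4 even so k=3
a_0=11:  p_0=11·1+0=11,  q_0=11·0+1=1
a_1=1:  p_1=1·11+1=12,  q_1=1·1+0=1
a_2=10:  p_2=10·12+11=131,  q_2=10·1+1=11
a_3=1:  p_3=1·131+12=143,  q_3=1·11+1=12
(x₁, y₁) = (143, 12);  143² − 142·12² = 1 ✓

143 12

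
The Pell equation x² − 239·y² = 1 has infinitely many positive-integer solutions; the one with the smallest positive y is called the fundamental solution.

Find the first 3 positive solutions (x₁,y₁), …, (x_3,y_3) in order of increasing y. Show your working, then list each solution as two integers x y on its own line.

√239 = [15; 2,5,1,2,4,15,4,2,1,5,2,30, …], period ℓ=12 (even) → k=11
k=0  a_k=15  p_k/q_k = 15/1
k=1  a_k=2  p_k/q_k = 31/2
k=2  a_k=5  p_k/q_k = 170/11
k=3  a_k=1  p_k/q_k = 201/13
k=4  a_k=2  p_k/q_k = 572/37
…
k=6  a_k=15  p_k/q_k = 37907/2452
…
k=8  a_k=2  p_k/q_k = 346141/22390
k=9  a_k=1  p_k/q_k = 500258/32359
k=10  a_k=5  p_k/q_k = 2847431/184185
k=11  a_k=2  p_k/q_k = 6195120/400729
fundamental: x₁=6195120, y₁=400729  (since 38379511814400 − 239·160583731441 = 1)
n=2: (6195120,400729)∘(6195120,400729) = (6195120·6195120+239·400729·400729, 6195120·400729+400729·6195120) = (76759023628799,4965128484960)
n=3: (76759023628799,4965128484960)∘(6195120,400729) = (6195120·76759023628799+239·400729·4965128484960, 6195120·4965128484960+400729·76759023628799) = (951062724926484326640,61519133559490389671)

6195120 400729
76759023628799 4965128484960
951062724926484326640 61519133559490389671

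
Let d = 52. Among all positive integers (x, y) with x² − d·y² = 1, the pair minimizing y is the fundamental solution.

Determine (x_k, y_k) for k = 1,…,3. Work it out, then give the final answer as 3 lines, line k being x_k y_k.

649 90
842401 116820
1093435849 151632270

d=52: √d = [7; 4,1,2,1,4,14] (ℓ=6, even), read p_5/q_5
i=0: a=7 ⇒ p=7, q=1
…
i=2: a=1 ⇒ p=36, q=5
…
i=4: a=1 ⇒ p=137, q=19
i=5: a=4 ⇒ p=649, q=90
(x₁, y₁) = (649, 90);  649² − 52·90² = 1 ✓
n=2: (649,90)∘(649,90) = (649·649+52·90·90, 649·90+90·649) = (842401,116820)
n=3: (842401,116820)∘(649,90) = (649·842401+52·90·116820, 649·116820+90·842401) = (1093435849,151632270)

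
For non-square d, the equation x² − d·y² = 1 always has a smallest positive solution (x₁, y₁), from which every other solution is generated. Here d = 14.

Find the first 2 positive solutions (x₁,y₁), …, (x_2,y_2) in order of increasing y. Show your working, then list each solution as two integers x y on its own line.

√14 = [3; 1,2,1,6, …], period ℓ=4 (even) → k=3
a_0=3:  p_0=3·1+0=3,  q_0=3·0+1=1
…
a_2=2:  p_2=2·4+3=11,  q_2=2·1+1=3
a_3=1:  p_3=1·11+4=15,  q_3=1·3+1=4
fundamental: x₁=15, y₁=4  (since 225 − 14·16 = 1)
k=2:  x_2 = 15·15+14·4·4 = 449,  y_2 = 15·4+4·15 = 120

15 4
449 120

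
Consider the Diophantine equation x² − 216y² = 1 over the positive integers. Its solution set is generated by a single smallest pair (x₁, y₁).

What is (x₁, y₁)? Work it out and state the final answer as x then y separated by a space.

[14; 1,2,3,2,1,28] for √216; ℓ=6 ⇒ convergent index 5
k=0  a_k=14  p_k/q_k = 14/1
…
k=4  a_k=2  p_k/q_k = 338/23
k=5  a_k=1  p_k/q_k = 485/33
fundamental: x₁=485, y₁=33  (since 235225 − 216·1089 = 1)

485 33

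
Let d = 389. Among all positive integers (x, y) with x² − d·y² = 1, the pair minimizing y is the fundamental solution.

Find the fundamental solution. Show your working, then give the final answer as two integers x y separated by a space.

d=389: √d = [19; 1,2,1,1,1,1,2,1,38] (ℓ=9, odd), read p_17/q_17
i=0: a=19 ⇒ p=19, q=1
…
i=3: a=1 ⇒ p=79, q=4
…
i=7: a=2 ⇒ p=927, q=47
…
i=9: a=38 ⇒ p=49643, q=2517
i=10: a=1 ⇒ p=50925, q=2582
…
i=12: a=1 ⇒ p=202418, q=10263
…
i=14: a=1 ⇒ p=556329, q=28207
…
i=16: a=2 ⇒ p=2376809, q=120509
i=17: a=1 ⇒ p=3287049, q=166660
fundamental: x₁=3287049, y₁=166660  (since 10804691128401 − 389·27775555600 = 1)

3287049 166660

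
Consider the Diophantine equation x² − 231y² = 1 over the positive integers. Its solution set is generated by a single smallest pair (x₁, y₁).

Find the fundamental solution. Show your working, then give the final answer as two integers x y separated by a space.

76 5

[15; 5,30] for √231; ℓ=2 ⇒ convergent index 1
step 0: (15, 1)  from 15·(1,0) + (0,1)
step 1: (76, 5)  from 5·(15,1) + (1,0)
fundamental: x₁=76, y₁=5  (since 5776 − 231·25 = 1)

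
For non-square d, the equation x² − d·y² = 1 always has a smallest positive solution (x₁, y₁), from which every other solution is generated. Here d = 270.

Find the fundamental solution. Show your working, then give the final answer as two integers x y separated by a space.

5291 322

d=270: √d = [16; 2,3,6,3,2,32] (ℓ=6, even), read p_5/q_5
a_0=16:  p_0=16·1+0=16,  q_0=16·0+1=1
a_1=2:  p_1=2·16+1=33,  q_1=2·1+0=2
…
a_3=6:  p_3=6·115+33=723,  q_3=6·7+2=44
a_4=3:  p_4=3·723+115=2284,  q_4=3·44+7=139
a_5=2:  p_5=2·2284+723=5291,  q_5=2·139+44=322
fundamental: x₁=5291, y₁=322  (since 27994681 − 270·103684 = 1)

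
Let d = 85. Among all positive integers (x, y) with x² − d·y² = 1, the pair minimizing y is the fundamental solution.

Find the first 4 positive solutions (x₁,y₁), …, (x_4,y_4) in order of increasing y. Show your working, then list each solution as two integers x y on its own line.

[9; 4,1,1,4,18] for √85; ℓ=5 ⇒ convergent index 9
step 0: (9, 1)  from 9·(1,0) + (0,1)
step 1: (37, 4)  from 4·(9,1) + (1,0)
step 2: (46, 5)  from 1·(37,4) + (9,1)
step 3: (83, 9)  from 1·(46,5) + (37,4)
step 4: (378, 41)  from 4·(83,9) + (46,5)
step 5: (6887, 747)  from 18·(378,41) + (83,9)
step 6: (27926, 3029)  from 4·(6887,747) + (378,41)
step 7: (34813, 3776)  from 1·(27926,3029) + (6887,747)
step 8: (62739, 6805)  from 1·(34813,3776) + (27926,3029)
step 9: (285769, 30996)  from 4·(62739,6805) + (34813,3776)
(x₁, y₁) = (285769, 30996);  285769² − 85·30996² = 1 ✓
k=2:  x_2 = 285769·285769+85·30996·30996 = 163327842721,  y_2 = 285769·30996+30996·285769 = 17715391848
k=3:  x_3 = 285769·163327842721+85·30996·17715391848 = 93348068572789129,  y_3 = 285769·17715391848+30996·163327842721 = 10125019625991228
k=4:  x_4 = 285769·93348068572789129+85·30996·10125019625991228 = 53351968415791425367681,  y_4 = 285769·10125019625991228+30996·93348068572789129 = 5786833466982059076816

285769 30996
163327842721 17715391848
93348068572789129 10125019625991228
53351968415791425367681 5786833466982059076816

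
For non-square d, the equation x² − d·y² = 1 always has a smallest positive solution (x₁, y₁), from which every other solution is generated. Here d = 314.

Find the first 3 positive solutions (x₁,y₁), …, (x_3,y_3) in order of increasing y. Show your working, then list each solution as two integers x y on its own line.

392499 22150
308110930001 17387705700
241866463828532499 13649314199066450

d=314: √d = [17; 1,2,1,1,2,1,34] (ℓ=7, odd), read p_13/q_13
k=0  a_k=17  p_k/q_k = 17/1
k=1  a_k=1  p_k/q_k = 18/1
…
k=3  a_k=1  p_k/q_k = 71/4
…
k=8  a_k=1  p_k/q_k = 15824/893
k=9  a_k=2  p_k/q_k = 47029/2654
…
k=11  a_k=1  p_k/q_k = 109882/6201
k=12  a_k=2  p_k/q_k = 282617/15949
k=13  a_k=1  p_k/q_k = 392499/22150
(x₁, y₁) = (392499, 22150);  392499² − 314·22150² = 1 ✓
k=2:  x_2 = 392499·392499+314·22150·22150 = 308110930001,  y_2 = 392499·22150+22150·392499 = 17387705700
k=3:  x_3 = 392499·308110930001+314·22150·17387705700 = 241866463828532499,  y_3 = 392499·17387705700+22150·308110930001 = 13649314199066450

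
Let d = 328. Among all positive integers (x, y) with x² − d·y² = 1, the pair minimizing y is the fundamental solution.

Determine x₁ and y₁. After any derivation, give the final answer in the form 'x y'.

√328 = [18; 9,36, …], period ℓ=2 (even) → k=1
k=0  a_k=18  p_k/q_k = 18/1
k=1  a_k=9  p_k/q_k = 163/9
fundamental: x₁=163, y₁=9  (since 26569 − 328·81 = 1)

163 9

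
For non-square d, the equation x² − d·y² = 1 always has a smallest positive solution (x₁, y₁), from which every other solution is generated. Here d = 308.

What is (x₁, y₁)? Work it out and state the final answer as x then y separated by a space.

[17; 1,1,4,1,1,34] for √308; ℓ=6 ⇒ convergent index 5
step 0: (17, 1)  from 17·(1,0) + (0,1)
…
step 4: (193, 11)  from 1·(158,9) + (35,2)
step 5: (351, 20)  from 1·(193,11) + (158,9)
→ (351, 20).  Check: 351²=123201, 308·20²=123200, difference 1.

351 20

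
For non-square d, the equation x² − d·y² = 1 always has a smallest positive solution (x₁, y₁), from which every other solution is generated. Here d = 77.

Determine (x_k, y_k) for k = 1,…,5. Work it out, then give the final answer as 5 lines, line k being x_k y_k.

d=77: √d = [8; 1,3,2,3,1,16] (ℓ=6, even), read p_5/q_5
k=0  a_k=8  p_k/q_k = 8/1
…
k=2  a_k=3  p_k/q_k = 35/4
k=3  a_k=2  p_k/q_k = 79/9
k=4  a_k=3  p_k/q_k = 272/31
k=5  a_k=1  p_k/q_k = 351/40
→ (351, 40).  Check: 351²=123201, 77·40²=123200, difference 1.
k=2:  x_2 = 351·351+77·40·40 = 246401,  y_2 = 351·40+40·351 = 28080
k=3:  x_3 = 351·246401+77·40·28080 = 172973151,  y_3 = 351·28080+40·246401 = 19712120
k=4:  x_4 = 351·172973151+77·40·19712120 = 121426905601,  y_4 = 351·19712120+40·172973151 = 13837880160
k=5:  x_5 = 351·121426905601+77·40·13837880160 = 85241514758751,  y_5 = 351·13837880160+40·121426905601 = 9714172160200

351 40
246401 28080
172973151 19712120
121426905601 13837880160
85241514758751 9714172160200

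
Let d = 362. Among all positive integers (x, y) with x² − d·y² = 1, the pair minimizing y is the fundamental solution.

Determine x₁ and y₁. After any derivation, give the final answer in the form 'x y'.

723 38

√362 = [19; 38, …], period ℓ=1 (odd) → k=1
i=0: a=19 ⇒ p=19, q=1
i=1: a=38 ⇒ p=723, q=38
(x₁, y₁) = (723, 38);  723² − 362·38² = 1 ✓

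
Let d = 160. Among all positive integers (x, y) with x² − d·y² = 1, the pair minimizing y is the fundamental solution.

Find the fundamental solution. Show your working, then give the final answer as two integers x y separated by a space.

d=160: √d = [12; 1,1,1,5,1,1,1,24] (ℓ=8, even), read p_7/q_7
a_0=12:  p_0=12·1+0=12,  q_0=12·0+1=1
a_1=1:  p_1=1·12+1=13,  q_1=1·1+0=1
…
a_5=1:  p_5=1·215+38=253,  q_5=1·17+3=20
a_6=1:  p_6=1·253+215=468,  q_6=1·20+17=37
a_7=1:  p_7=1·468+253=721,  q_7=1·37+20=57
(x₁, y₁) = (721, 57);  721² − 160·57² = 1 ✓

721 57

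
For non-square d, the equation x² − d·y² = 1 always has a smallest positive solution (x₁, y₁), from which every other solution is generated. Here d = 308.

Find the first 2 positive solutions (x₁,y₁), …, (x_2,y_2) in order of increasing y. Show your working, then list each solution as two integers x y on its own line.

√308 → a₀=17, period (1,1,4,1,1,34); ℓ=6 even so k=5
k=0  a_k=17  p_k/q_k = 17/1
k=1  a_k=1  p_k/q_k = 18/1
…
k=4  a_k=1  p_k/q_k = 193/11
k=5  a_k=1  p_k/q_k = 351/20
fundamental: x₁=351, y₁=20  (since 123201 − 308·400 = 1)
(x_2, y_2) = (351·351 + 308·20·20, 351·20 + 20·351) = (246401, 14040)

351 20
246401 14040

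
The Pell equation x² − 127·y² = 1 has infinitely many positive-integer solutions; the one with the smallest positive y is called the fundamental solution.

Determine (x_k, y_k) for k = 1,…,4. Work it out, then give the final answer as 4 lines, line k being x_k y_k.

[11; 3,1,2,2,7,11,7,2,2,1,3,22] for √127; ℓ=12 ⇒ convergent index 11
i=0: a=11 ⇒ p=11, q=1
…
i=2: a=1 ⇒ p=45, q=4
…
i=6: a=11 ⇒ p=24218, q=2149
i=7: a=7 ⇒ p=171701, q=15236
…
i=10: a=1 ⇒ p=1274561, q=113099
i=11: a=3 ⇒ p=4730624, q=419775
fundamental: x₁=4730624, y₁=419775  (since 22378803429376 − 127·176211050625 = 1)
k=2:  x_2 = 4730624·4730624+127·419775·419775 = 44757606858751,  y_2 = 4730624·419775+419775·4730624 = 3971595379200
k=3:  x_3 = 4730624·44757606858751+127·419775·3971595379200 = 423462818377139450624,  y_3 = 4730624·3971595379200+419775·44757606858751 = 37576248838264821825
k=4:  x_4 = 4730624·423462818377139450624+127·419775·37576248838264821825 = 4006486743445029115330560001,  y_4 = 4730624·37576248838264821825+419775·423462818377139450624 = 355518209168531397366758400

4730624 419775
44757606858751 3971595379200
423462818377139450624 37576248838264821825
4006486743445029115330560001 355518209168531397366758400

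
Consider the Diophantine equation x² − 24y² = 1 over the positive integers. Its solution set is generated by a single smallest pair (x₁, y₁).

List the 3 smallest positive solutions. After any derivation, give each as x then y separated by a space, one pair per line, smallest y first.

d=24: √d = [4; 1,8] (ℓ=2, even), read p_1/q_1
step 0: (4, 1)  from 4·(1,0) + (0,1)
step 1: (5, 1)  from 1·(4,1) + (1,0)
(x₁, y₁) = (5, 1);  5² − 24·1² = 1 ✓
(x_2, y_2) = (5·5 + 24·1·1, 5·1 + 1·5) = (49, 10)
(x_3, y_3) = (5·49 + 24·1·10, 5·10 + 1·49) = (485, 99)

5 1
49 10
485 99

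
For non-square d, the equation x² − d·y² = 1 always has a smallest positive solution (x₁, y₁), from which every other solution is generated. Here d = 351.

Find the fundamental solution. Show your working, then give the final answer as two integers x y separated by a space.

62425 3332

√351 → a₀=18, period (1,2,1,3,2,2,2,3,1,2,1,36); ℓ=12 even so k=11
i=0: a=18 ⇒ p=18, q=1
i=1: a=1 ⇒ p=19, q=1
i=2: a=2 ⇒ p=56, q=3
i=3: a=1 ⇒ p=75, q=4
i=4: a=3 ⇒ p=281, q=15
i=5: a=2 ⇒ p=637, q=34
i=6: a=2 ⇒ p=1555, q=83
i=7: a=2 ⇒ p=3747, q=200
i=8: a=3 ⇒ p=12796, q=683
i=9: a=1 ⇒ p=16543, q=883
i=10: a=2 ⇒ p=45882, q=2449
i=11: a=1 ⇒ p=62425, q=3332
→ (62425, 3332).  Check: 62425²=3896880625, 351·3332²=3896880624, difference 1.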